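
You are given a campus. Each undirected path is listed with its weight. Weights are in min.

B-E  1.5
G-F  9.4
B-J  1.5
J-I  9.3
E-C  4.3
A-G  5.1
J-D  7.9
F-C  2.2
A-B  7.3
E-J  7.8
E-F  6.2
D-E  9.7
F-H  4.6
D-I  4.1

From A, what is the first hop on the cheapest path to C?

B

Candidate routes:
A → B → E → C: 7.3+1.5+4.3 = 13.1
A → G → F → C: 5.1+9.4+2.2 = 16.7
A → B → E → F → C: 7.3+1.5+6.2+2.2 = 17.2
A → B → J → E → C: 7.3+1.5+7.8+4.3 = 20.9
Cheapest is A → B → E → C at 13.1 min.
So from A the first move is to B.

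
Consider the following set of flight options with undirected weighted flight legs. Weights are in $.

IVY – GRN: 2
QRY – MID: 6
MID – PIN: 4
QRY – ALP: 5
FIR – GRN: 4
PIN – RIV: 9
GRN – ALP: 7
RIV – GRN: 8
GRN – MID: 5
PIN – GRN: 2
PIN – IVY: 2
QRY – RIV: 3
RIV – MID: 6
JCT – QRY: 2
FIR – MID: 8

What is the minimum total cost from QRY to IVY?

$12

Settle nodes by increasing distance from QRY:
QRY: 0
JCT: 2  (via QRY)
RIV: 3  (via QRY)
ALP: 5  (via QRY)
MID: 6  (via QRY)
PIN: 10  (via MID)
GRN: 11  (via RIV)
IVY: 12  (via PIN)
Shortest route: QRY → MID → PIN → IVY = $12.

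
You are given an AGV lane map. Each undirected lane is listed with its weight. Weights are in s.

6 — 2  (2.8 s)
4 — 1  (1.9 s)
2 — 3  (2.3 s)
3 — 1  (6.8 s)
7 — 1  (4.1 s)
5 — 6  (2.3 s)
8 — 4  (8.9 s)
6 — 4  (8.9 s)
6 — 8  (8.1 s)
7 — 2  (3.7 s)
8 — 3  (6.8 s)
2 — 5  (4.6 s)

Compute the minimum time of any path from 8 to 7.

12.8 s

Enumerating some paths:
8 - 6 - 2 - 7: 8.1+2.8+3.7 = 14.6
8 - 3 - 2 - 7: 6.8+2.3+3.7 = 12.8
The minimum is 12.8 s via 8 - 3 - 2 - 7.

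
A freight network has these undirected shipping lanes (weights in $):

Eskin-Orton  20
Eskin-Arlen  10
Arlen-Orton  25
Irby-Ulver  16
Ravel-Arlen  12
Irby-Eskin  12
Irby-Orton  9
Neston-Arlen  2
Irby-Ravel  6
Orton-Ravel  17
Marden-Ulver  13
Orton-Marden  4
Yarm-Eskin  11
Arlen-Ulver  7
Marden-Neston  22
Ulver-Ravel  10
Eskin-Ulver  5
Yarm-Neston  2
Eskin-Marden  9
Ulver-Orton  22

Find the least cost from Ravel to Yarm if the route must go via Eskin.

$26

Best Ravel to Eskin: Ravel → Ulver → Eskin costing 15
Shortest Eskin→Yarm: Eskin → Yarm = 11
Total via Eskin: 15 + 11 = $26.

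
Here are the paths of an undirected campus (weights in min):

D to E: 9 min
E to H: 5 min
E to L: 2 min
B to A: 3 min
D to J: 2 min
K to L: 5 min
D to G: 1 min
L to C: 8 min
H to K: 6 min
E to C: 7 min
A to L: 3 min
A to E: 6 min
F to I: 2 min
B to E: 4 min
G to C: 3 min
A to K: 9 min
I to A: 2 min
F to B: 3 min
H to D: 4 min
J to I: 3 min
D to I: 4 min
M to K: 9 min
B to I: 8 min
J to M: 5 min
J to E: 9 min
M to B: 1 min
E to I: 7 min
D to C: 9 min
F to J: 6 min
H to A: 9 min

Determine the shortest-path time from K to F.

Shortest distances from K:
K: 0
L: 5  (via K)
H: 6  (via K)
E: 7  (via L)
A: 8  (via L)
M: 9  (via K)
B: 10  (via M)
D: 10  (via H)
I: 10  (via A)
G: 11  (via D)
F: 12  (via I)
Shortest route: K → L → A → I → F = 12 min.

12 min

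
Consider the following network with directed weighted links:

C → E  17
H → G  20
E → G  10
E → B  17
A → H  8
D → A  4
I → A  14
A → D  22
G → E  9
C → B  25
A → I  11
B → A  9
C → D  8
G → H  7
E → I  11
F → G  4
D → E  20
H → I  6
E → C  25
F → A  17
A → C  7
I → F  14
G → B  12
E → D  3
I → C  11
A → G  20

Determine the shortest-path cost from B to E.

Compare a few routes:
B–A–G–E: 9+20+9 = 38
B–A–C–E: 9+7+17 = 33
B–A–C–D–E: 9+7+8+20 = 44
The minimum is 33 via B–A–C–E.

33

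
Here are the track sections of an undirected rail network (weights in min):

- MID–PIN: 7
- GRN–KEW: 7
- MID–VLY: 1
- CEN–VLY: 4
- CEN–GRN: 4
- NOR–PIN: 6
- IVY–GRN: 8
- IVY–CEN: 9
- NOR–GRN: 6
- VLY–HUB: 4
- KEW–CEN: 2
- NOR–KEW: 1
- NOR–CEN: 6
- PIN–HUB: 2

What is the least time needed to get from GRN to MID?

Compare a few routes:
GRN - CEN - VLY - MID: 4+4+1 = 9
GRN - NOR - KEW - CEN - VLY - MID: 6+1+2+4+1 = 14
The minimum is 9 min via GRN - CEN - VLY - MID.

9 min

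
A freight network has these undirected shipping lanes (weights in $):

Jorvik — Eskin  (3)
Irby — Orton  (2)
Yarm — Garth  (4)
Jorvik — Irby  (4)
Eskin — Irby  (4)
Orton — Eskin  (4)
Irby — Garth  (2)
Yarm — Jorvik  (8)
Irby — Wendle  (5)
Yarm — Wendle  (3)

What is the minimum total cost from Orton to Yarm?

$8

Settle nodes by increasing distance from Orton:
Orton: 0
Irby: 2  (via Orton)
Garth: 4  (via Irby)
Eskin: 4  (via Orton)
Jorvik: 6  (via Irby)
Wendle: 7  (via Irby)
Yarm: 8  (via Garth)
Shortest route: Orton → Irby → Garth → Yarm = $8.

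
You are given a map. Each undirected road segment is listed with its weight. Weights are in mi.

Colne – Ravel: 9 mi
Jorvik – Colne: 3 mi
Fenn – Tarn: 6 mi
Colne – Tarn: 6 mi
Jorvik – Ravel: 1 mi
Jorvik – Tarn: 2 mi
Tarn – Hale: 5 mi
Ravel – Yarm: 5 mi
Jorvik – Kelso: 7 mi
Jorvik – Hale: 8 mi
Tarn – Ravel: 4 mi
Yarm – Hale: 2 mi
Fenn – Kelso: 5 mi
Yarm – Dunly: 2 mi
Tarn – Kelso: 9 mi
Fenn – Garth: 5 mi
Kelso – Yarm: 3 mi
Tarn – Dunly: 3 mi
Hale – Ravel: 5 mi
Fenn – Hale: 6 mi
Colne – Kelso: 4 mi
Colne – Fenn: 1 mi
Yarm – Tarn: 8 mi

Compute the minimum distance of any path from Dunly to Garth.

14 mi

Enumerating some paths:
Dunly–Yarm–Kelso–Fenn–Garth: 2+3+5+5 = 15
Dunly–Tarn–Colne–Fenn–Garth: 3+6+1+5 = 15
Dunly–Tarn–Fenn–Garth: 3+6+5 = 14
Cheapest is Dunly–Tarn–Fenn–Garth at 14 mi.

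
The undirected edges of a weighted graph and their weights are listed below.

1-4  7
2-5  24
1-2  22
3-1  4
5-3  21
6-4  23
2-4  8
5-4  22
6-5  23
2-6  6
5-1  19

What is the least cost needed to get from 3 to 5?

21

Candidate routes:
3 → 1 → 4 → 2 → 5: 4+7+8+24 = 43
3 → 5: 21 = 21
3 → 1 → 5: 4+19 = 23
3 → 1 → 4 → 5: 4+7+22 = 33
The minimum is 21 via 3 → 5.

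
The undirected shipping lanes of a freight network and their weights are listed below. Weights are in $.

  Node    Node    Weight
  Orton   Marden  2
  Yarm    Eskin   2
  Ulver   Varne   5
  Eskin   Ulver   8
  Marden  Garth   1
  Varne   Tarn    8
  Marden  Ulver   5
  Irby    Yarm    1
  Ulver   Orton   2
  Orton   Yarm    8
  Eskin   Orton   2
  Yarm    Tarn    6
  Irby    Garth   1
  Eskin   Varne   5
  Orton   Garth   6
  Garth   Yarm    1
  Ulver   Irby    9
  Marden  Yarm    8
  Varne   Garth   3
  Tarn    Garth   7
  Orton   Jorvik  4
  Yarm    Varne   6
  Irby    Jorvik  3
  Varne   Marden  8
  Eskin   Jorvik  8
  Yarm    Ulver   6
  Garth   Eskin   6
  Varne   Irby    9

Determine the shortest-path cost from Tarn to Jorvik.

Enumerating some paths:
Tarn → Yarm → Irby → Jorvik: 6+1+3 = 10
Tarn → Garth → Irby → Jorvik: 7+1+3 = 11
Tarn → Yarm → Garth → Irby → Jorvik: 6+1+1+3 = 11
Cheapest is Tarn → Yarm → Irby → Jorvik at $10.

$10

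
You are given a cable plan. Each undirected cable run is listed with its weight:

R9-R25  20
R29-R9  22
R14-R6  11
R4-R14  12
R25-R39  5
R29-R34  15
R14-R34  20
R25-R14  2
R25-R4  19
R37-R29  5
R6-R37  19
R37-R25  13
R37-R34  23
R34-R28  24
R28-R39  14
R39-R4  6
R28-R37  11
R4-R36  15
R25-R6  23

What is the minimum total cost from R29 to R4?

Running Dijkstra from R29:
R29: 0
R37: 5  (via R29)
R34: 15  (via R29)
R28: 16  (via R37)
R25: 18  (via R37)
R14: 20  (via R25)
R9: 22  (via R29)
R39: 23  (via R25)
R6: 24  (via R37)
R4: 29  (via R39)
Shortest route: R29–R37–R25–R39–R4 = 29.

29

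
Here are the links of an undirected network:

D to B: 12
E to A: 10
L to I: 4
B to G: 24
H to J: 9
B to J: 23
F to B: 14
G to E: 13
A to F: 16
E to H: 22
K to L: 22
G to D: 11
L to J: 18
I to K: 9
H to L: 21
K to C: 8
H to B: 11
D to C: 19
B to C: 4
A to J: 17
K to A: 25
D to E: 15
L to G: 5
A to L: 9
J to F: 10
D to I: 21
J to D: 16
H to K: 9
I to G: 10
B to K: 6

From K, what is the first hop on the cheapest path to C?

C

Enumerating some paths:
K - C: 8 = 8
K - B - C: 6+4 = 10
Cheapest is K - C at 8.
So from K the first move is to C.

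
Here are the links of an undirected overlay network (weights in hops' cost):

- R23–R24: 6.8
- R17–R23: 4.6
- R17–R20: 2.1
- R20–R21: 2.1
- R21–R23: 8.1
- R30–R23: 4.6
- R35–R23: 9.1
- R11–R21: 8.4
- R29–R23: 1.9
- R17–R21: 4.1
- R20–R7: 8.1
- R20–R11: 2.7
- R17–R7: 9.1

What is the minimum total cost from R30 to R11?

Settle nodes by increasing distance from R30:
R30: 0
R23: 4.6  (via R30)
R29: 6.5  (via R23)
R17: 9.2  (via R23)
R20: 11.3  (via R17)
R24: 11.4  (via R23)
R21: 12.7  (via R23)
R35: 13.7  (via R23)
R11: 14  (via R20)
Shortest route: R30 → R23 → R17 → R20 → R11 = 14 hops' cost.

14 hops' cost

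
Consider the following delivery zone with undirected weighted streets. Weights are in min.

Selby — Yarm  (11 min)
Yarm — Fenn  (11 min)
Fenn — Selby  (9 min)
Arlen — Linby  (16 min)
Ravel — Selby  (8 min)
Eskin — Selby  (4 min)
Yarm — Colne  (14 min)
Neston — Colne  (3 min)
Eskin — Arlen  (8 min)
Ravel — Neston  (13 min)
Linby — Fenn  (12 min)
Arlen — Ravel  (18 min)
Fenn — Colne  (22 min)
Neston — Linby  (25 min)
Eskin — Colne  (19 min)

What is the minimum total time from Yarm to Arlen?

23 min

Candidate routes:
Yarm - Fenn - Selby - Eskin - Arlen: 11+9+4+8 = 32
Yarm - Selby - Eskin - Arlen: 11+4+8 = 23
The minimum is 23 min via Yarm - Selby - Eskin - Arlen.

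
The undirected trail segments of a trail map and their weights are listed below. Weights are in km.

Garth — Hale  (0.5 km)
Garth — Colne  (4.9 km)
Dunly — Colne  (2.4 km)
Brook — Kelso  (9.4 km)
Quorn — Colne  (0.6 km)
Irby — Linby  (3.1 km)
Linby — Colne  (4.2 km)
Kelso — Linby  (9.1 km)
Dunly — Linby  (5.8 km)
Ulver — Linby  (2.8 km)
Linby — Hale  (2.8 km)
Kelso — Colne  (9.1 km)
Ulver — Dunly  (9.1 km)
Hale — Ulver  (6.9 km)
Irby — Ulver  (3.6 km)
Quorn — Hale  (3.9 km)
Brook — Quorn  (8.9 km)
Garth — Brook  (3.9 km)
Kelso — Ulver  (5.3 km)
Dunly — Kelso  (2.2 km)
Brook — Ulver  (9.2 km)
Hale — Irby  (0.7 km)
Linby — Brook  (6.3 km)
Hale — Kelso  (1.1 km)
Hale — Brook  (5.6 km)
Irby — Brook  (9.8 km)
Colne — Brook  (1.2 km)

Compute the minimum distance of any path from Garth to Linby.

Shortest distances from Garth:
Garth: 0
Hale: 0.5  (via Garth)
Irby: 1.2  (via Hale)
Kelso: 1.6  (via Hale)
Linby: 3.3  (via Hale)
Shortest route: Garth–Hale–Linby = 3.3 km.

3.3 km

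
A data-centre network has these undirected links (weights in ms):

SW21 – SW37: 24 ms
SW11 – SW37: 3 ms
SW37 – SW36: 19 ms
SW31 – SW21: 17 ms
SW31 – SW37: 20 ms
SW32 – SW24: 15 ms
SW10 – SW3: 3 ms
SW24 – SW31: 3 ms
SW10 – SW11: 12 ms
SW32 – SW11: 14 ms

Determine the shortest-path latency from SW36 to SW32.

36 ms

Running Dijkstra from SW36:
SW36: 0
SW37: 19  (via SW36)
SW11: 22  (via SW37)
SW10: 34  (via SW11)
SW32: 36  (via SW11)
Shortest route: SW36 → SW37 → SW11 → SW32 = 36 ms.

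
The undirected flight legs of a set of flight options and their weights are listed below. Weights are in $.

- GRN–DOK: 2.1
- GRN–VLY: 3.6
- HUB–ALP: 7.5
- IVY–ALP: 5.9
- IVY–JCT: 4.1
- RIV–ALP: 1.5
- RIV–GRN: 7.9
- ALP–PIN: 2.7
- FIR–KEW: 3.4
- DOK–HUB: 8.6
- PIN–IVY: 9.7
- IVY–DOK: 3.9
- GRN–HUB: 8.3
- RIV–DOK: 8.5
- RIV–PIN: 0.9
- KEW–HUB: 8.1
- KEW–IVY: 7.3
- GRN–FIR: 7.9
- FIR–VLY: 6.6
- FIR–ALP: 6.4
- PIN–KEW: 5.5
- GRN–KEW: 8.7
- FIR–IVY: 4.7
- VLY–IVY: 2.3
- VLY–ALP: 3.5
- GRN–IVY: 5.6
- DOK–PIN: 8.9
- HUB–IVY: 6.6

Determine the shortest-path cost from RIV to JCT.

$11.4

Shortest distances from RIV:
RIV: 0
PIN: 0.9  (via RIV)
ALP: 1.5  (via RIV)
VLY: 5  (via ALP)
KEW: 6.4  (via PIN)
IVY: 7.3  (via VLY)
FIR: 7.9  (via ALP)
GRN: 7.9  (via RIV)
DOK: 8.5  (via RIV)
HUB: 9  (via ALP)
JCT: 11.4  (via IVY)
Shortest route: RIV–ALP–VLY–IVY–JCT = $11.4.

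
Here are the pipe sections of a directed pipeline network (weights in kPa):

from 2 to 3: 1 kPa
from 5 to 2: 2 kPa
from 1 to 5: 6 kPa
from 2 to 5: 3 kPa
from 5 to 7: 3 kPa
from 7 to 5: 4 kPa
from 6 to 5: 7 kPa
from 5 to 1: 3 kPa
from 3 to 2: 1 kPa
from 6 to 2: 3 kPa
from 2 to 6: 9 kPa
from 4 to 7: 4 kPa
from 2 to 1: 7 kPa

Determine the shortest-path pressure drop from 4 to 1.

Compare a few routes:
4 → 7 → 5 → 2 → 1: 4+4+2+7 = 17
4 → 7 → 5 → 1: 4+4+3 = 11
Cheapest is 4 → 7 → 5 → 1 at 11 kPa.

11 kPa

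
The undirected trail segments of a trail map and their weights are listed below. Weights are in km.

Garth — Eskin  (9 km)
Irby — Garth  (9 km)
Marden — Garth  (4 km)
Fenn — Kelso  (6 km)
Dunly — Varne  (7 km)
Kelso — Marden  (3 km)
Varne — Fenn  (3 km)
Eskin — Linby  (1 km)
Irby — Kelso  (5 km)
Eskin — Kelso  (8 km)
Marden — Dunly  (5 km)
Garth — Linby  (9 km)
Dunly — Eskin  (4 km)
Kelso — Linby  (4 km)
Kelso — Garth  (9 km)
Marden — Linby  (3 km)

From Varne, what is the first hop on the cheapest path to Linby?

Enumerating some paths:
Varne–Dunly–Eskin–Linby: 7+4+1 = 12
Varne–Dunly–Marden–Linby: 7+5+3 = 15
Varne–Fenn–Kelso–Linby: 3+6+4 = 13
The minimum is 12 km via Varne–Dunly–Eskin–Linby.
So from Varne the first move is to Dunly.

Dunly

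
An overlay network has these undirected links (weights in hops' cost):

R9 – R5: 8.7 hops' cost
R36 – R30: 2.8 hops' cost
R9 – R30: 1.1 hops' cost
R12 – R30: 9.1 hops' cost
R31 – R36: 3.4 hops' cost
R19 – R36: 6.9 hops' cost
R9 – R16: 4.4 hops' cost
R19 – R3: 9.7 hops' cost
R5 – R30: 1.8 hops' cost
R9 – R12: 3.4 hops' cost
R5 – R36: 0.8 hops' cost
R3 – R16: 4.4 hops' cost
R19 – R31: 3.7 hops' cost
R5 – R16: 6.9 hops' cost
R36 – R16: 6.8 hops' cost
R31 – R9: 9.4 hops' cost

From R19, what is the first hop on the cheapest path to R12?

R36

Enumerating some paths:
R19 → R36 → R5 → R30 → R9 → R12: 6.9+0.8+1.8+1.1+3.4 = 14
R19 → R36 → R30 → R9 → R12: 6.9+2.8+1.1+3.4 = 14.2
R19 → R31 → R36 → R30 → R9 → R12: 3.7+3.4+2.8+1.1+3.4 = 14.4
R19 → R31 → R36 → R5 → R30 → R9 → R12: 3.7+3.4+0.8+1.8+1.1+3.4 = 14.2
The minimum is 14 hops' cost via R19 → R36 → R5 → R30 → R9 → R12.
So from R19 the first move is to R36.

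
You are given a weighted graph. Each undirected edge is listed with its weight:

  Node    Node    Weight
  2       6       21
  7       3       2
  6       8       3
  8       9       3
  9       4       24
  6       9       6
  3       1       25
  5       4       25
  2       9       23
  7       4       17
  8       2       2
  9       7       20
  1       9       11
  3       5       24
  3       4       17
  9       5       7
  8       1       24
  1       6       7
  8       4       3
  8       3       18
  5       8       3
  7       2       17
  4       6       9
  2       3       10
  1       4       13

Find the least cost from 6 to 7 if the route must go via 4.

Shortest 6→4: 6–8–4 = 6
Shortest 4→7: 4–7 = 17
Total via 4: 6 + 17 = 23.

23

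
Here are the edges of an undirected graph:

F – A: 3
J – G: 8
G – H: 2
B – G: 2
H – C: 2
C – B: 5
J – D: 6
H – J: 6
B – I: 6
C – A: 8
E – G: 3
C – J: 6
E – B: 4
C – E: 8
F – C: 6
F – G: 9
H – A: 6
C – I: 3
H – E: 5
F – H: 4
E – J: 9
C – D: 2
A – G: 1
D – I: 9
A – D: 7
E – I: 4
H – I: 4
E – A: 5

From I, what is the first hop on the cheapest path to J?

Candidate routes:
I → H → J: 4+6 = 10
I → C → H → J: 3+2+6 = 11
I → C → J: 3+6 = 9
I → C → D → J: 3+2+6 = 11
Cheapest is I → C → J at 9.
So from I the first move is to C.

C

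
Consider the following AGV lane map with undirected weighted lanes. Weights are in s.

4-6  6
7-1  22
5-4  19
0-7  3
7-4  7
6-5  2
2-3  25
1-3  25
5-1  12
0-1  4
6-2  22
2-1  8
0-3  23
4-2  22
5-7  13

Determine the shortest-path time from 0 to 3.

23 s

Running Dijkstra from 0:
0: 0
7: 3  (via 0)
1: 4  (via 0)
4: 10  (via 7)
2: 12  (via 1)
5: 16  (via 7)
6: 16  (via 4)
3: 23  (via 0)
Shortest route: 0 → 3 = 23 s.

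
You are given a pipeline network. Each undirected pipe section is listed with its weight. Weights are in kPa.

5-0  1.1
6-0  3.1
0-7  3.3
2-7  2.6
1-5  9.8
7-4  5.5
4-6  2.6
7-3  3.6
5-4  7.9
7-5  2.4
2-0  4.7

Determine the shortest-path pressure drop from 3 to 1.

15.8 kPa

Candidate routes:
3–7–0–5–1: 3.6+3.3+1.1+9.8 = 17.8
3–7–2–0–5–1: 3.6+2.6+4.7+1.1+9.8 = 21.8
3–7–5–1: 3.6+2.4+9.8 = 15.8
Cheapest is 3–7–5–1 at 15.8 kPa.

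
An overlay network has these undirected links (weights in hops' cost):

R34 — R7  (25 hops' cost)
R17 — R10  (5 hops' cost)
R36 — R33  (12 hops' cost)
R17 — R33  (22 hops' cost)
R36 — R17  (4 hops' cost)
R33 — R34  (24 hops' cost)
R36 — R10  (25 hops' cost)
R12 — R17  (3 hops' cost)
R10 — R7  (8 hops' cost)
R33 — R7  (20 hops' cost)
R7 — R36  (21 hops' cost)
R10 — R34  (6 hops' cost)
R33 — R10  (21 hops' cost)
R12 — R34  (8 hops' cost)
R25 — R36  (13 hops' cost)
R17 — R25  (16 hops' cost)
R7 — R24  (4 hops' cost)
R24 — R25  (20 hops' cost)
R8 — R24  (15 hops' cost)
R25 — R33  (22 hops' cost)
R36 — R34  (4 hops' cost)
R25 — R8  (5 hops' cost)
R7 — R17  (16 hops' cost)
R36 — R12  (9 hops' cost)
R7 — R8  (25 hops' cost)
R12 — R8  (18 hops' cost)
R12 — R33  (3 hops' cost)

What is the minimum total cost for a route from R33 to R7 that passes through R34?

25 hops' cost

Shortest R33→R34: R33–R12–R34 = 11
Best R34 to R7: R34–R10–R7 costing 14
Total via R34: 11 + 14 = 25 hops' cost.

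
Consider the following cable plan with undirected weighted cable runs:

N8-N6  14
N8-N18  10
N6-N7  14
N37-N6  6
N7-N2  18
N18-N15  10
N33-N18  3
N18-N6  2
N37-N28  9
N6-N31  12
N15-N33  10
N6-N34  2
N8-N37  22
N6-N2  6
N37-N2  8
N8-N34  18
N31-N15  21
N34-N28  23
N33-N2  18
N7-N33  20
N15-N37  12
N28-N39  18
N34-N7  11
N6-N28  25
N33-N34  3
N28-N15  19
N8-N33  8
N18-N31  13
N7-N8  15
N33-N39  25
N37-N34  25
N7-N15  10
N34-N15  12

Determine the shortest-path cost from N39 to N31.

Enumerating some paths:
N39 → N33 → N34 → N6 → N18 → N31: 25+3+2+2+13 = 45
N39 → N33 → N18 → N6 → N31: 25+3+2+12 = 42
N39 → N33 → N34 → N6 → N31: 25+3+2+12 = 42
N39 → N33 → N18 → N31: 25+3+13 = 41
Cheapest is N39 → N33 → N18 → N31 at 41.

41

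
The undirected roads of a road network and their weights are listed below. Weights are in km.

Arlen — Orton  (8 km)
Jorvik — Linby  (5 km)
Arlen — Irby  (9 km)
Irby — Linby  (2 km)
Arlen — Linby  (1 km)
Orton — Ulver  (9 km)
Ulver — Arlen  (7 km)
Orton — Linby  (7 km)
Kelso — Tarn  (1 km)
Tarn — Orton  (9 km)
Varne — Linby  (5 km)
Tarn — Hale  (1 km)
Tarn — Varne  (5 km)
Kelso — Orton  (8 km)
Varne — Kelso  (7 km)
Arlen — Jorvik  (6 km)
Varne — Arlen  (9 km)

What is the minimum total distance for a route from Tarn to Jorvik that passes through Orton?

Best Tarn to Orton: Tarn → Orton costing 9
Best Orton to Jorvik: Orton → Linby → Jorvik costing 12
Total via Orton: 9 + 12 = 21 km.

21 km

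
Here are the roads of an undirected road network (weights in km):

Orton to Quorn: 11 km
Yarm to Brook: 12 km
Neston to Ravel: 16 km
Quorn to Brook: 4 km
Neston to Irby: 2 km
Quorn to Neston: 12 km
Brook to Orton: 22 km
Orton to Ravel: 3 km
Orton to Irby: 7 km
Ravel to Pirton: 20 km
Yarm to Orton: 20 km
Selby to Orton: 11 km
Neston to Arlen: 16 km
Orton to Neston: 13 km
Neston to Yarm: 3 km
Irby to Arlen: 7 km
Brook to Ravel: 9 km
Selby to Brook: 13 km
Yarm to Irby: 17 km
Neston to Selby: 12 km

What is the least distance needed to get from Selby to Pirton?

Settle nodes by increasing distance from Selby:
Selby: 0
Orton: 11  (via Selby)
Neston: 12  (via Selby)
Brook: 13  (via Selby)
Ravel: 14  (via Orton)
Irby: 14  (via Neston)
Yarm: 15  (via Neston)
Quorn: 17  (via Brook)
Arlen: 21  (via Irby)
Pirton: 34  (via Ravel)
Shortest route: Selby–Orton–Ravel–Pirton = 34 km.

34 km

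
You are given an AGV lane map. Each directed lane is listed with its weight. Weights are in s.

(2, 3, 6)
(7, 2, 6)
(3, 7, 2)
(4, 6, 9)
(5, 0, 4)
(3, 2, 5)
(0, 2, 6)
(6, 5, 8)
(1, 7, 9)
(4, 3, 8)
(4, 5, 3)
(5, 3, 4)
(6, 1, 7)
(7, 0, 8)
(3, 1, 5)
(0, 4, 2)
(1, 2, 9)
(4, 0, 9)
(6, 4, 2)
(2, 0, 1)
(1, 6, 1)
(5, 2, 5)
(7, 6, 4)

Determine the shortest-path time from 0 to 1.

14 s

Compare a few routes:
0–4–5–3–1: 2+3+4+5 = 14
0–4–3–1: 2+8+5 = 15
Cheapest is 0–4–5–3–1 at 14 s.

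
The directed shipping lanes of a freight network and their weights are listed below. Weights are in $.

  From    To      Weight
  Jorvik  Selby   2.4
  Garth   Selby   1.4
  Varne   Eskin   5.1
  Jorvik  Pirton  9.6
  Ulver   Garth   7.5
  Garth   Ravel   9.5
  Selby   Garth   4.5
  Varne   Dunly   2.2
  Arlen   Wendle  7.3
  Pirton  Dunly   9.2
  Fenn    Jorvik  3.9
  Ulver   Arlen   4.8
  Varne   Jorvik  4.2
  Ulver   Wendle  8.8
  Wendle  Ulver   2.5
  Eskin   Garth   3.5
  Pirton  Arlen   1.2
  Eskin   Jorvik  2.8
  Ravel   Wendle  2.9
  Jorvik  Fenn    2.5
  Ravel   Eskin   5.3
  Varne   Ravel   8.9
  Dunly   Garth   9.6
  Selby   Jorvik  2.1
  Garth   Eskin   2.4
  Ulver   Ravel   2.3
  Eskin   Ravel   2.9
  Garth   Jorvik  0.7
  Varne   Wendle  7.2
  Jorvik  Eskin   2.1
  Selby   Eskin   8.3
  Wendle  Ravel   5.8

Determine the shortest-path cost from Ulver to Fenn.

Enumerating some paths:
Ulver → Ravel → Eskin → Garth → Jorvik → Fenn: 2.3+5.3+3.5+0.7+2.5 = 14.3
Ulver → Garth → Selby → Jorvik → Fenn: 7.5+1.4+2.1+2.5 = 13.5
Ulver → Garth → Jorvik → Fenn: 7.5+0.7+2.5 = 10.7
Ulver → Ravel → Eskin → Jorvik → Fenn: 2.3+5.3+2.8+2.5 = 12.9
Cheapest is Ulver → Garth → Jorvik → Fenn at $10.7.

$10.7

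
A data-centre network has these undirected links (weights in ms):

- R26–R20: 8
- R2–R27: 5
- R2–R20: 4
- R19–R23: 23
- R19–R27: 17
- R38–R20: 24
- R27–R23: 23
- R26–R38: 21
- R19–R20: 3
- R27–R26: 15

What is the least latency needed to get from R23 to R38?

50 ms

Shortest distances from R23:
R23: 0
R27: 23  (via R23)
R19: 23  (via R23)
R20: 26  (via R19)
R2: 28  (via R27)
R26: 34  (via R20)
R38: 50  (via R20)
Shortest route: R23 → R19 → R20 → R38 = 50 ms.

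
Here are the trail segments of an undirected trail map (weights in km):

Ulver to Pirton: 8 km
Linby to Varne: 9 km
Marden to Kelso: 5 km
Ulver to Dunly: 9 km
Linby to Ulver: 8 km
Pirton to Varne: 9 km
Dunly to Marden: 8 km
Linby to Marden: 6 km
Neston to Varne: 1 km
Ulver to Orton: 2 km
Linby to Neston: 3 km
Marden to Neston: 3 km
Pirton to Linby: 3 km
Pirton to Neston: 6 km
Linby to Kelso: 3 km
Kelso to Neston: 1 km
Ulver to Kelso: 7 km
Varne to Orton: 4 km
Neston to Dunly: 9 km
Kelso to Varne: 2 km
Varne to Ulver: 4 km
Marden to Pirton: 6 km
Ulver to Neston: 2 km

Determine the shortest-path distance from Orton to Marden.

Shortest distances from Orton:
Orton: 0
Ulver: 2  (via Orton)
Varne: 4  (via Orton)
Neston: 4  (via Ulver)
Kelso: 5  (via Neston)
Linby: 7  (via Neston)
Marden: 7  (via Neston)
Shortest route: Orton–Ulver–Neston–Marden = 7 km.

7 km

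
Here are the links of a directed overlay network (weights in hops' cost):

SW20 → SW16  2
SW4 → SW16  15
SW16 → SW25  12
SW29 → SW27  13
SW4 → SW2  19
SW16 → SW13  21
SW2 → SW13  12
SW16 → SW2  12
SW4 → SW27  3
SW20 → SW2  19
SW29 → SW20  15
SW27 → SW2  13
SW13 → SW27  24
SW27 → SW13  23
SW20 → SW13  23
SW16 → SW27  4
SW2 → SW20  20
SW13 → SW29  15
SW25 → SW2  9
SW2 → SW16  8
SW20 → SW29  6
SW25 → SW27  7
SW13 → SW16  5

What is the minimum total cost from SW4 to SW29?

Compare a few routes:
SW4 → SW27 → SW2 → SW20 → SW29: 3+13+20+6 = 42
SW4 → SW27 → SW13 → SW29: 3+23+15 = 41
The minimum is 41 hops' cost via SW4 → SW27 → SW13 → SW29.

41 hops' cost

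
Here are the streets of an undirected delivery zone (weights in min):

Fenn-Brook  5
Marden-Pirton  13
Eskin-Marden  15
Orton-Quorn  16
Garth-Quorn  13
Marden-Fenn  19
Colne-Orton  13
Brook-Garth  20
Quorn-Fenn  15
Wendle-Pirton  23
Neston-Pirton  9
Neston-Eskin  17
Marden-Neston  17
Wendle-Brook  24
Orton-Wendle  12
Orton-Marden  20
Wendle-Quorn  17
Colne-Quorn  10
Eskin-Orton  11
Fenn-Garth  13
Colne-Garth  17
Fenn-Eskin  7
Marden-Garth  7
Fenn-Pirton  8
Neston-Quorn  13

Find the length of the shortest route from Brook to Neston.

Candidate routes:
Brook → Fenn → Pirton → Neston: 5+8+9 = 22
Brook → Fenn → Eskin → Neston: 5+7+17 = 29
Brook → Fenn → Quorn → Neston: 5+15+13 = 33
Brook → Fenn → Marden → Neston: 5+19+17 = 41
The minimum is 22 min via Brook → Fenn → Pirton → Neston.

22 min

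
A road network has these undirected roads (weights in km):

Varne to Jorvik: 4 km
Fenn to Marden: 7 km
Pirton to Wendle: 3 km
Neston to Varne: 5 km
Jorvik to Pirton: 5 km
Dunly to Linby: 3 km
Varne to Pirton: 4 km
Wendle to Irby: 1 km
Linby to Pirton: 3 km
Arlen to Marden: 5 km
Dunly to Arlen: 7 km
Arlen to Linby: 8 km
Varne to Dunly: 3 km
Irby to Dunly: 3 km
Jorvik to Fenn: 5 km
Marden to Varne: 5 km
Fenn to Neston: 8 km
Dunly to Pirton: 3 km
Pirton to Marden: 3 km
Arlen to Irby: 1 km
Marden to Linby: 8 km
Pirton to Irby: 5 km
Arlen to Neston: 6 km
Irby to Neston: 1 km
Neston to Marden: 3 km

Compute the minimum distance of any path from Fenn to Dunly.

Settle nodes by increasing distance from Fenn:
Fenn: 0
Jorvik: 5  (via Fenn)
Marden: 7  (via Fenn)
Neston: 8  (via Fenn)
Irby: 9  (via Neston)
Varne: 9  (via Jorvik)
Arlen: 10  (via Irby)
Pirton: 10  (via Jorvik)
Wendle: 10  (via Irby)
Dunly: 12  (via Irby)
Shortest route: Fenn → Neston → Irby → Dunly = 12 km.

12 km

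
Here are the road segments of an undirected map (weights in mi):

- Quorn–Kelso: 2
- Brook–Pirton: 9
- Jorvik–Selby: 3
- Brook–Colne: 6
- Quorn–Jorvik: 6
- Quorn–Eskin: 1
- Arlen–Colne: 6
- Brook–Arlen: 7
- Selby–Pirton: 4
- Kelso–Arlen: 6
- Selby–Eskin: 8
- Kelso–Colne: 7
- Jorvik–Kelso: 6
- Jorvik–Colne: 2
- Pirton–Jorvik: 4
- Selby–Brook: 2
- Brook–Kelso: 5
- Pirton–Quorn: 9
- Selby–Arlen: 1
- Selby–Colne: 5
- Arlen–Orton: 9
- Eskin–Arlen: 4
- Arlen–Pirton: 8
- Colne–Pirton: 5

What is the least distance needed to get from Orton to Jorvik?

Compare a few routes:
Orton → Arlen → Selby → Colne → Jorvik: 9+1+5+2 = 17
Orton → Arlen → Selby → Jorvik: 9+1+3 = 13
Orton → Arlen → Colne → Jorvik: 9+6+2 = 17
The minimum is 13 mi via Orton → Arlen → Selby → Jorvik.

13 mi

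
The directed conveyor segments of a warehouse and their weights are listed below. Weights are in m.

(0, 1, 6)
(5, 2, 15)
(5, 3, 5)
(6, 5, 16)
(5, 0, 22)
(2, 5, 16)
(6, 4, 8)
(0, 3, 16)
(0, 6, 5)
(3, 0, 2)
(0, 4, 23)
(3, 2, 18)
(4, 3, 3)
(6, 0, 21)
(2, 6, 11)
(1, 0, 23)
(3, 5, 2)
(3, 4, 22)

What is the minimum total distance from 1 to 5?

Compare a few routes:
1–0–6–5: 23+5+16 = 44
1–0–3–5: 23+16+2 = 41
Cheapest is 1–0–3–5 at 41 m.

41 m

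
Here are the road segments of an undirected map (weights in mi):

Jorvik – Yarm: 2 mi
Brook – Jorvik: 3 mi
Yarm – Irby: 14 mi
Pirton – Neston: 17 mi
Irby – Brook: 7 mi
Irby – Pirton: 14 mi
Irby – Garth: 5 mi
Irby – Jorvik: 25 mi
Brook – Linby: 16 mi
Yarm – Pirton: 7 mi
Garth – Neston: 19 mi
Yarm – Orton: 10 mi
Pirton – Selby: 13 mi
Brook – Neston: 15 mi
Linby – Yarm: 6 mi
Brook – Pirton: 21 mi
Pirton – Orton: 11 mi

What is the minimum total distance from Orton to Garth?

27 mi

Compare a few routes:
Orton → Yarm → Jorvik → Brook → Irby → Garth: 10+2+3+7+5 = 27
Orton → Yarm → Irby → Garth: 10+14+5 = 29
Orton → Pirton → Irby → Garth: 11+14+5 = 30
Cheapest is Orton → Yarm → Jorvik → Brook → Irby → Garth at 27 mi.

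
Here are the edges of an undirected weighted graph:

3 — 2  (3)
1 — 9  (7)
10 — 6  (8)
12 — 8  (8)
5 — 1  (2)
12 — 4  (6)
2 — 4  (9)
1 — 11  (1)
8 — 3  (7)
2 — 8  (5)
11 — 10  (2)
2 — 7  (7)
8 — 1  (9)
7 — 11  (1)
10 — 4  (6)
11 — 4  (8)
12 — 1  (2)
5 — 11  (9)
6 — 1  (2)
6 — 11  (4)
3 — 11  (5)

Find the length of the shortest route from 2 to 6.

Shortest distances from 2:
2: 0
3: 3  (via 2)
8: 5  (via 2)
7: 7  (via 2)
11: 8  (via 3)
1: 9  (via 11)
4: 9  (via 2)
10: 10  (via 11)
5: 11  (via 1)
6: 11  (via 1)
Shortest route: 2–3–11–1–6 = 11.

11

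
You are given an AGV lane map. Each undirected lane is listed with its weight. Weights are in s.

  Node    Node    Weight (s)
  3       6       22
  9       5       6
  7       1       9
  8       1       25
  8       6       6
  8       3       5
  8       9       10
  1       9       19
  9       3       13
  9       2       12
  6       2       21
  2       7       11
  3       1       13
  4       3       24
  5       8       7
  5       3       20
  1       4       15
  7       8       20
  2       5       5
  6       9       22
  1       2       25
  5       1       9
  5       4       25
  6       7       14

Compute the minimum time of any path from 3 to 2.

17 s

Running Dijkstra from 3:
3: 0
8: 5  (via 3)
6: 11  (via 8)
5: 12  (via 8)
1: 13  (via 3)
9: 13  (via 3)
2: 17  (via 5)
Shortest route: 3–8–5–2 = 17 s.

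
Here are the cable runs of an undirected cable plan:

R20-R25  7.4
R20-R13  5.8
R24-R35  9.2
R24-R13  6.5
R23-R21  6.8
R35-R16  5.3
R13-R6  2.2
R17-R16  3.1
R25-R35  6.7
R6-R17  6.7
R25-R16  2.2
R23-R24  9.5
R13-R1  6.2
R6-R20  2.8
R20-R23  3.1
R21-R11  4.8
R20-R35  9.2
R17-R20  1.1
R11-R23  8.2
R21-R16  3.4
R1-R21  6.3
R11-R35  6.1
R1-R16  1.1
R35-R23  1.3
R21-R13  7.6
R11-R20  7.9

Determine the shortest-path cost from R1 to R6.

8.1

Compare a few routes:
R1–R16–R17–R20–R13–R6: 1.1+3.1+1.1+5.8+2.2 = 13.3
R1–R16–R17–R6: 1.1+3.1+6.7 = 10.9
R1–R16–R17–R20–R6: 1.1+3.1+1.1+2.8 = 8.1
R1–R13–R6: 6.2+2.2 = 8.4
The minimum is 8.1 via R1–R16–R17–R20–R6.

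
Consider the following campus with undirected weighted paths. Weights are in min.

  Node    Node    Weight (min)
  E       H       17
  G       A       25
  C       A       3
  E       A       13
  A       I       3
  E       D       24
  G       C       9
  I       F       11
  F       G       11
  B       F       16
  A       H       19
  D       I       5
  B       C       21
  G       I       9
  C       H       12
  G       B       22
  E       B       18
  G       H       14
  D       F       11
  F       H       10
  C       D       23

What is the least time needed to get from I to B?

27 min

Shortest distances from I:
I: 0
A: 3  (via I)
D: 5  (via I)
C: 6  (via A)
G: 9  (via I)
F: 11  (via I)
E: 16  (via A)
H: 18  (via C)
B: 27  (via C)
Shortest route: I → A → C → B = 27 min.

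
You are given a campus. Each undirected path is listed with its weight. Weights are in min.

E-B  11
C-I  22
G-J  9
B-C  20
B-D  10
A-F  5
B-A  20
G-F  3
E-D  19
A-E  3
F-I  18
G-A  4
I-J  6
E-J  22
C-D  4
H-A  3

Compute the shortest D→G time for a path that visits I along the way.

Best D to I: D → C → I costing 26
Best I to G: I → J → G costing 15
Total via I: 26 + 15 = 41 min.

41 min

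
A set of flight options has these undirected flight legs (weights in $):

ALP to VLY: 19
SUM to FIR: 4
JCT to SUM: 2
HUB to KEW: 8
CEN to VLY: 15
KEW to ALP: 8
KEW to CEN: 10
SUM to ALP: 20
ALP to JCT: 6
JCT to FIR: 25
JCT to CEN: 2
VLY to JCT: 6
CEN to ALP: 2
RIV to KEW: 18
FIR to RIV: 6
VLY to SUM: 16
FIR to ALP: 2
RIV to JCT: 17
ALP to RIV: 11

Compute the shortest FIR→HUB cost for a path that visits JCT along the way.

$26

Shortest FIR→JCT: FIR–SUM–JCT = 6
Shortest JCT→HUB: JCT–CEN–KEW–HUB = 20
Total via JCT: 6 + 20 = $26.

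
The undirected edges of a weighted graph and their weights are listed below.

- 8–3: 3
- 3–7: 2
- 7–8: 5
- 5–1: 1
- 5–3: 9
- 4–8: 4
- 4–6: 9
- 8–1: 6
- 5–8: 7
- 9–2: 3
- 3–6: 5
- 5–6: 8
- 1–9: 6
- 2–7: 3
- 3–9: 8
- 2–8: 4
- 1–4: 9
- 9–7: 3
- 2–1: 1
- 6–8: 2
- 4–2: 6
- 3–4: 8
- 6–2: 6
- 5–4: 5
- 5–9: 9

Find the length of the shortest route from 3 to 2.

5

Running Dijkstra from 3:
3: 0
7: 2  (via 3)
8: 3  (via 3)
2: 5  (via 7)
Shortest route: 3 → 7 → 2 = 5.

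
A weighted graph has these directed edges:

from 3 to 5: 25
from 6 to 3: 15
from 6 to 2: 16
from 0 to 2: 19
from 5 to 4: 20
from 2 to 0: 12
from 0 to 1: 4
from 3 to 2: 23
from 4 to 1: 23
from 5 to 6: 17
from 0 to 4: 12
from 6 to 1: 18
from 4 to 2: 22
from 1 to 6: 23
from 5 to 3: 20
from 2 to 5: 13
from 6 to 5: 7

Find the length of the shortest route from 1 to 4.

50

Settle nodes by increasing distance from 1:
1: 0
6: 23  (via 1)
5: 30  (via 6)
3: 38  (via 6)
2: 39  (via 6)
4: 50  (via 5)
Shortest route: 1–6–5–4 = 50.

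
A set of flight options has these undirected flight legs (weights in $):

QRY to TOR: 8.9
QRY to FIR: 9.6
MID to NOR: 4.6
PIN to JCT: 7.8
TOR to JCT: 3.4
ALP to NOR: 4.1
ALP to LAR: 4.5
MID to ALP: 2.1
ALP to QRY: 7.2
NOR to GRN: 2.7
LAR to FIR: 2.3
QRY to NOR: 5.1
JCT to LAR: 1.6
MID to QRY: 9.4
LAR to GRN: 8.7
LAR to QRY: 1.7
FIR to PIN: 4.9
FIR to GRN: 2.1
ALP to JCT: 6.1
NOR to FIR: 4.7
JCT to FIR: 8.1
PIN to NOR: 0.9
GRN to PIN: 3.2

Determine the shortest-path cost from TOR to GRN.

$9.4

Running Dijkstra from TOR:
TOR: 0
JCT: 3.4  (via TOR)
LAR: 5  (via JCT)
QRY: 6.7  (via LAR)
FIR: 7.3  (via LAR)
GRN: 9.4  (via FIR)
Shortest route: TOR → JCT → LAR → FIR → GRN = $9.4.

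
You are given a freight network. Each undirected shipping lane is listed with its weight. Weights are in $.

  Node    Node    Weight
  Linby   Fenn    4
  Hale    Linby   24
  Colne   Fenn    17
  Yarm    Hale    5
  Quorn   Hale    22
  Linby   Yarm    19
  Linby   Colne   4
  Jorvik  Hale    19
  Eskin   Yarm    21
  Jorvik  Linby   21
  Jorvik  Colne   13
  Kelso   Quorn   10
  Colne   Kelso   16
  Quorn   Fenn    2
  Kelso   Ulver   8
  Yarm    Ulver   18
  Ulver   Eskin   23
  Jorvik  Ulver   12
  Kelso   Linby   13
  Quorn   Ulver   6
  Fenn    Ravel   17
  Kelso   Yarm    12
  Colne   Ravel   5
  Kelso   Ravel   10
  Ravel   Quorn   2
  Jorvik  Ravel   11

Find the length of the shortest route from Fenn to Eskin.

$31

Compare a few routes:
Fenn–Quorn–Kelso–Ulver–Eskin: 2+10+8+23 = 43
Fenn–Linby–Yarm–Eskin: 4+19+21 = 44
Fenn–Quorn–Ulver–Eskin: 2+6+23 = 31
Cheapest is Fenn–Quorn–Ulver–Eskin at $31.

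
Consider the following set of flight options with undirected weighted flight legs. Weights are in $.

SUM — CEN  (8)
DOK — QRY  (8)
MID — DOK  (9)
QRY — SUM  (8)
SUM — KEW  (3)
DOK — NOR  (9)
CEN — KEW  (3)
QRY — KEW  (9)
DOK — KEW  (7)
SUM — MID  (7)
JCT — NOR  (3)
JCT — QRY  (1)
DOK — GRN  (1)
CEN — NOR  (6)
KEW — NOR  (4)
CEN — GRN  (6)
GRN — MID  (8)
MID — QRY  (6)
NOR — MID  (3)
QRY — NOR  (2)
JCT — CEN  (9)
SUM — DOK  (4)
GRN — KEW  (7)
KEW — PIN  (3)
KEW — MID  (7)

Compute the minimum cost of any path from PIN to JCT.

Shortest distances from PIN:
PIN: 0
KEW: 3  (via PIN)
CEN: 6  (via KEW)
SUM: 6  (via KEW)
NOR: 7  (via KEW)
QRY: 9  (via NOR)
DOK: 10  (via KEW)
GRN: 10  (via KEW)
MID: 10  (via KEW)
JCT: 10  (via NOR)
Shortest route: PIN–KEW–NOR–JCT = $10.

$10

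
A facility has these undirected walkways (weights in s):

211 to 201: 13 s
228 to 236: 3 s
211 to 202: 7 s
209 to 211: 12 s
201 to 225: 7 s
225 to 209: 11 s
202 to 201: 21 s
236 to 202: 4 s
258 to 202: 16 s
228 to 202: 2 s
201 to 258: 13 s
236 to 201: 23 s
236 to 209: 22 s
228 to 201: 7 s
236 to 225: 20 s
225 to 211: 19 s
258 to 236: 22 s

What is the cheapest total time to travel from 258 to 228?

Running Dijkstra from 258:
258: 0
201: 13  (via 258)
202: 16  (via 258)
228: 18  (via 202)
Shortest route: 258–202–228 = 18 s.

18 s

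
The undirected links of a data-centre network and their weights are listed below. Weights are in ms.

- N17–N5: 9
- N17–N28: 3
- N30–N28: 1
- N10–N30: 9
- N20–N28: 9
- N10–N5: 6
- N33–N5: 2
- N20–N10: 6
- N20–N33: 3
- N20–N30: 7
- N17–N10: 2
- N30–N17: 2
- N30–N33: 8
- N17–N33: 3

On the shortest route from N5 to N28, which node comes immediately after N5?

N33

Compare a few routes:
N5–N33–N17–N28: 2+3+3 = 8
N5–N33–N30–N28: 2+8+1 = 11
N5–N10–N17–N28: 6+2+3 = 11
Cheapest is N5–N33–N17–N28 at 8 ms.
So from N5 the first move is to N33.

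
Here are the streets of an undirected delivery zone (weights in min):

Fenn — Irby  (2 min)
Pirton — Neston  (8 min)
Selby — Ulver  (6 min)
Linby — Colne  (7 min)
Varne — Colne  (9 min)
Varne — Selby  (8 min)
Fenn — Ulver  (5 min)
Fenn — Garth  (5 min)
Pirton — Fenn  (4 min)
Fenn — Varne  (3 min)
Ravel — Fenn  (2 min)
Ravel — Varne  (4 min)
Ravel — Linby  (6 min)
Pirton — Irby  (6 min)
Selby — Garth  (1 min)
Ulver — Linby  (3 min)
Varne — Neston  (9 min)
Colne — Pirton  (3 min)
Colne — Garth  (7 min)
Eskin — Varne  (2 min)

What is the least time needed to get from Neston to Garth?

Compare a few routes:
Neston–Pirton–Fenn–Garth: 8+4+5 = 17
Neston–Pirton–Colne–Garth: 8+3+7 = 18
Cheapest is Neston–Pirton–Fenn–Garth at 17 min.

17 min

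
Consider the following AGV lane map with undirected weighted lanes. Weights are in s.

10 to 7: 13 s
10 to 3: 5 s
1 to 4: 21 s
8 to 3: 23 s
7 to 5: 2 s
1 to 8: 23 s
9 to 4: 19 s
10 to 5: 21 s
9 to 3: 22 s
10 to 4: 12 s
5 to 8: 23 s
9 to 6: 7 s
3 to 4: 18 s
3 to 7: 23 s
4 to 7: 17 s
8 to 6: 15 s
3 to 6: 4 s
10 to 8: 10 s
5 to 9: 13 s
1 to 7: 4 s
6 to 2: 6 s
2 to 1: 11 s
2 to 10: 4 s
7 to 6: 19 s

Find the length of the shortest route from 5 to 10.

Enumerating some paths:
5 - 10: 21 = 21
5 - 7 - 1 - 2 - 10: 2+4+11+4 = 21
5 - 7 - 10: 2+13 = 15
The minimum is 15 s via 5 - 7 - 10.

15 s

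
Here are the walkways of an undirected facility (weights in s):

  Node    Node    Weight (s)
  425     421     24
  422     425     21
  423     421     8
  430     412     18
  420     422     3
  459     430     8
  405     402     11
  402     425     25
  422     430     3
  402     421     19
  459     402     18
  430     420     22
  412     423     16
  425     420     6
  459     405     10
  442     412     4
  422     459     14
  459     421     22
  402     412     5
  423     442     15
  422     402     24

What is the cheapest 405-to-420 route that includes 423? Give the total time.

70 s

Shortest 405→423: 405 → 402 → 412 → 423 = 32
Best 423 to 420: 423 → 421 → 425 → 420 costing 38
Total via 423: 32 + 38 = 70 s.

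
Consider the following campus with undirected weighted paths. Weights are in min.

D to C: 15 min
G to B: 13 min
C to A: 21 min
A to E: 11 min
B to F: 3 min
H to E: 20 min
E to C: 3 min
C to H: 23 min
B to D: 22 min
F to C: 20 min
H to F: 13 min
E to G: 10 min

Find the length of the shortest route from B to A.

34 min

Enumerating some paths:
B → F → C → E → A: 3+20+3+11 = 37
B → F → H → E → A: 3+13+20+11 = 47
B → F → C → A: 3+20+21 = 44
B → G → E → A: 13+10+11 = 34
Cheapest is B → G → E → A at 34 min.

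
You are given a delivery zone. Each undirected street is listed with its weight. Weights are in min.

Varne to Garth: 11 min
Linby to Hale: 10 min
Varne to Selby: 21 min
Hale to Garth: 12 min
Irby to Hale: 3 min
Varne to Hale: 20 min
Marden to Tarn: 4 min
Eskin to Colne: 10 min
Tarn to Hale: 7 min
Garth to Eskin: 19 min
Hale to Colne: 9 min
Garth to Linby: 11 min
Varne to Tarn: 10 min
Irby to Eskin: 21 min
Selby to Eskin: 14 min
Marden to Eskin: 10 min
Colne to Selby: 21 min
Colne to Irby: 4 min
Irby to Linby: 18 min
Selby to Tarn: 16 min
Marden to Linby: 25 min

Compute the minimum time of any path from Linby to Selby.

33 min

Enumerating some paths:
Linby → Hale → Tarn → Selby: 10+7+16 = 33
Linby → Hale → Irby → Colne → Selby: 10+3+4+21 = 38
Linby → Hale → Colne → Selby: 10+9+21 = 40
Cheapest is Linby → Hale → Tarn → Selby at 33 min.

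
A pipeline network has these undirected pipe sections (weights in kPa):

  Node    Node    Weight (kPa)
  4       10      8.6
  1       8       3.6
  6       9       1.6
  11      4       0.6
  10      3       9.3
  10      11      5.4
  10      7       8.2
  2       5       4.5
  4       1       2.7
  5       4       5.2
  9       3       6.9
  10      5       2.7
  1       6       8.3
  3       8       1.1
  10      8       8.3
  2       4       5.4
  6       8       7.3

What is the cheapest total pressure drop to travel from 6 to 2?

16.4 kPa

Running Dijkstra from 6:
6: 0
9: 1.6  (via 6)
8: 7.3  (via 6)
1: 8.3  (via 6)
3: 8.4  (via 8)
4: 11  (via 1)
11: 11.6  (via 4)
10: 15.6  (via 8)
5: 16.2  (via 4)
2: 16.4  (via 4)
Shortest route: 6 → 1 → 4 → 2 = 16.4 kPa.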